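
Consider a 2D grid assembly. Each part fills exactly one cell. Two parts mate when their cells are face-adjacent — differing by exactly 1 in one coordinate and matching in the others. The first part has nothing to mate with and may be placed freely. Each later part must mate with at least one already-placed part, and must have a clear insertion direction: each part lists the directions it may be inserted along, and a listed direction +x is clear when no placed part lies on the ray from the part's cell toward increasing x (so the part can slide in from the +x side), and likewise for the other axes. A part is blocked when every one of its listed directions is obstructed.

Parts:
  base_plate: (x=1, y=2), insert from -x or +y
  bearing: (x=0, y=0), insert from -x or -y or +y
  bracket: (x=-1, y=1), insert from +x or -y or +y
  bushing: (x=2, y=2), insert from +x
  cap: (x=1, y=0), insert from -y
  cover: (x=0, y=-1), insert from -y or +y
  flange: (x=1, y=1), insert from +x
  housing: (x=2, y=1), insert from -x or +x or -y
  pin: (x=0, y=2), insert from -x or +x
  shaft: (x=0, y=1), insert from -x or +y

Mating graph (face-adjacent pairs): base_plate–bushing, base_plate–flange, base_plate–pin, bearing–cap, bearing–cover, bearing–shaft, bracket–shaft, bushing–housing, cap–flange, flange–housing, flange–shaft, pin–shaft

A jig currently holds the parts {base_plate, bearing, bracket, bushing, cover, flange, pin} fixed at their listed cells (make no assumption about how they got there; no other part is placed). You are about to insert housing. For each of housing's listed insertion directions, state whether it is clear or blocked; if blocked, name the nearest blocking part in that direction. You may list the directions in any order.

-x: nearest on ray is flange@(1, 1) ⇒ blocked
+x: ray from housing(2, 1) has no placed part ⇒ clear
-y: ray from housing(2, 1) has no placed part ⇒ clear

+x: clear; -x: blocked by flange; -y: clear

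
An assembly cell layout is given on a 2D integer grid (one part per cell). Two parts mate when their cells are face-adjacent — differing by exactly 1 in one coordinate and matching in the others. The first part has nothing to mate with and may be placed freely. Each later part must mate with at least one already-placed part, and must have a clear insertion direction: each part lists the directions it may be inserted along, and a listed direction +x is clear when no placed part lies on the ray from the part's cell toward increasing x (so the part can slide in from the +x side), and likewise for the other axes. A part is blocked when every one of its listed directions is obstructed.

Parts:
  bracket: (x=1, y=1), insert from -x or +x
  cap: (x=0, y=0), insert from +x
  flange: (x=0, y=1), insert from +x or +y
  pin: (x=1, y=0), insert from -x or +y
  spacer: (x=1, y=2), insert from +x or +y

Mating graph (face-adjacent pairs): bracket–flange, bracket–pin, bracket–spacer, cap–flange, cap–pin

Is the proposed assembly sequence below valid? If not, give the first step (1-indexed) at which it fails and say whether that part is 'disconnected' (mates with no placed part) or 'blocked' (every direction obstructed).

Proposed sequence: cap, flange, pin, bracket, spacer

Valid

1. cap@(0, 0) [+x clear] — {cap}
2. flange@(0, 1) [+x clear] — {cap, flange}
3. pin@(1, 0) [+y clear] — {cap, flange, pin}
4. bracket@(1, 1) [+x clear] — {bracket, cap, flange, pin}
5. spacer@(1, 2) [+x clear] — {bracket, cap, flange, pin, spacer}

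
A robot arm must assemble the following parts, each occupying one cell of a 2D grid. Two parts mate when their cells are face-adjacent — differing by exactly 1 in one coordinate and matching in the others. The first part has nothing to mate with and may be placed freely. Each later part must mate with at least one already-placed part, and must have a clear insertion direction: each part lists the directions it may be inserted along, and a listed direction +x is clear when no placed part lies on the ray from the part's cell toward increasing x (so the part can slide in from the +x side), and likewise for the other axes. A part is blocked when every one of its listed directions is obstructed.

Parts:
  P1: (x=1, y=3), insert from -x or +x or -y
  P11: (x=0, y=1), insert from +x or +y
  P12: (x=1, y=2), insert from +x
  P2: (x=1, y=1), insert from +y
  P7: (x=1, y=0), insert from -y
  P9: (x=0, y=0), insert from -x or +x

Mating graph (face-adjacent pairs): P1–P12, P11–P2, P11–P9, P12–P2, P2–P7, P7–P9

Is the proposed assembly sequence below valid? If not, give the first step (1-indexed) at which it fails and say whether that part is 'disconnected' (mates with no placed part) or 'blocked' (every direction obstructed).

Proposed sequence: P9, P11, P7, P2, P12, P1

Valid

1. P9@(0, 0) [-x clear] — {P9}
2. P11@(0, 1) [+x clear] — {P11, P9}
3. P7@(1, 0) [-y clear] — {P11, P7, P9}
4. P2@(1, 1) [+y clear] — {P11, P2, P7, P9}
5. P12@(1, 2) [+x clear] — {P11, P12, P2, P7, P9}
6. P1@(1, 3) [-x clear] — {P1, P11, P12, P2, P7, P9}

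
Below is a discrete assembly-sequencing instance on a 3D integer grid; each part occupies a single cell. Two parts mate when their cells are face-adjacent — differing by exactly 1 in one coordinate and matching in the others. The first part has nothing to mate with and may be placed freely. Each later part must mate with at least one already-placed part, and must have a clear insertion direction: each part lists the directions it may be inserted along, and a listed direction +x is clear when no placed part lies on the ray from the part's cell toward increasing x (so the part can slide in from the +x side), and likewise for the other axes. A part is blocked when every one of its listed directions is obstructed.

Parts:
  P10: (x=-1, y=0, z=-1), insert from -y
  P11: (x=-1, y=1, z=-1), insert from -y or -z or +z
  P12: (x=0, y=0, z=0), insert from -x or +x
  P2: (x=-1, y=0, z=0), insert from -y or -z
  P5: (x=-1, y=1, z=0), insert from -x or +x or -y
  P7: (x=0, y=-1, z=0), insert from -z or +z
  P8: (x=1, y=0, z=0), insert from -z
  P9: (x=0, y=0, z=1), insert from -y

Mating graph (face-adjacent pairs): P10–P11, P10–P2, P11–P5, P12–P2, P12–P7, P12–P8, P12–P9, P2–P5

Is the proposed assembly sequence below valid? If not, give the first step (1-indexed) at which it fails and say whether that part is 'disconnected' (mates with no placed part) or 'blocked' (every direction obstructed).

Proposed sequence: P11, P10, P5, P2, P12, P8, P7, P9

Valid

1. P11@(-1, 1, -1) [-y clear] — {P11}
2. P10@(-1, 0, -1) [-y clear] — {P10, P11}
3. P5@(-1, 1, 0) [-x clear] — {P10, P11, P5}
4. P2@(-1, 0, 0) [-y clear] — {P10, P11, P2, P5}
5. P12@(0, 0, 0) [+x clear] — {P10, P11, P12, P2, P5}
6. P8@(1, 0, 0) [-z clear] — {P10, P11, P12, P2, P5, P8}
7. P7@(0, -1, 0) [-z clear] — {P10, P11, P12, P2, P5, P7, P8}
8. P9@(0, 0, 1) [-y clear] — {P10, P11, P12, P2, P5, P7, P8, P9}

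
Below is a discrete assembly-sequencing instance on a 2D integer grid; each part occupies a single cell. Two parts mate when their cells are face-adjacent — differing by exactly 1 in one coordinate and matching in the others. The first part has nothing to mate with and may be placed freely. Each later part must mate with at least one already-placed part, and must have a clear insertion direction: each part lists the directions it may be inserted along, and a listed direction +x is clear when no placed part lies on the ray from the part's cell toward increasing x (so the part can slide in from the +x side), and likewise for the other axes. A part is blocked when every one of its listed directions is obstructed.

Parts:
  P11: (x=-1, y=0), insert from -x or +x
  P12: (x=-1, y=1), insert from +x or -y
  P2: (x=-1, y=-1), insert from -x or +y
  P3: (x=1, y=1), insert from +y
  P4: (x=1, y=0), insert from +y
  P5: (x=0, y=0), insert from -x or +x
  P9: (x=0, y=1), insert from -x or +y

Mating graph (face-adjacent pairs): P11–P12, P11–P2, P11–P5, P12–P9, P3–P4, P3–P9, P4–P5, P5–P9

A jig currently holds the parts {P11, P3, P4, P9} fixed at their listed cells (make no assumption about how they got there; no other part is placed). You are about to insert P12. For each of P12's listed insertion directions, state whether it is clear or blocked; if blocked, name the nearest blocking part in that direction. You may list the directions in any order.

+x: nearest on ray is P9@(0, 1) ⇒ blocked
-y: nearest on ray is P11@(-1, 0) ⇒ blocked

+x: blocked by P9; -y: blocked by P11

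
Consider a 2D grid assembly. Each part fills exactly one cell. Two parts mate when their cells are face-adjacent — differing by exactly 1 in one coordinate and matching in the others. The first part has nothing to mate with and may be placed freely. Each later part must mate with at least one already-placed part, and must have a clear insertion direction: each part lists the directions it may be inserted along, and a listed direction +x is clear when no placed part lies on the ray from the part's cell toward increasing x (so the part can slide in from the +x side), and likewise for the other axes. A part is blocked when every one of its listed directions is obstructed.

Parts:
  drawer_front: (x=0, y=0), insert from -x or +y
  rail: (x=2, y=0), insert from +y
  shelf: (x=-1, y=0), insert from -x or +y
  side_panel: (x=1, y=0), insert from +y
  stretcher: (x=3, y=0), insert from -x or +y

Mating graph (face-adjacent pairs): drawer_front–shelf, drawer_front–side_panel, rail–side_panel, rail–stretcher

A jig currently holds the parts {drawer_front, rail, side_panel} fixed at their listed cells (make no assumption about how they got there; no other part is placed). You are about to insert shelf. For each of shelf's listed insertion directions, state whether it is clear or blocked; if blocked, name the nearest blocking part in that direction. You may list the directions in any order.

+y: clear; -x: clear

-x: ray from shelf(-1, 0) has no placed part ⇒ clear
+y: ray from shelf(-1, 0) has no placed part ⇒ clear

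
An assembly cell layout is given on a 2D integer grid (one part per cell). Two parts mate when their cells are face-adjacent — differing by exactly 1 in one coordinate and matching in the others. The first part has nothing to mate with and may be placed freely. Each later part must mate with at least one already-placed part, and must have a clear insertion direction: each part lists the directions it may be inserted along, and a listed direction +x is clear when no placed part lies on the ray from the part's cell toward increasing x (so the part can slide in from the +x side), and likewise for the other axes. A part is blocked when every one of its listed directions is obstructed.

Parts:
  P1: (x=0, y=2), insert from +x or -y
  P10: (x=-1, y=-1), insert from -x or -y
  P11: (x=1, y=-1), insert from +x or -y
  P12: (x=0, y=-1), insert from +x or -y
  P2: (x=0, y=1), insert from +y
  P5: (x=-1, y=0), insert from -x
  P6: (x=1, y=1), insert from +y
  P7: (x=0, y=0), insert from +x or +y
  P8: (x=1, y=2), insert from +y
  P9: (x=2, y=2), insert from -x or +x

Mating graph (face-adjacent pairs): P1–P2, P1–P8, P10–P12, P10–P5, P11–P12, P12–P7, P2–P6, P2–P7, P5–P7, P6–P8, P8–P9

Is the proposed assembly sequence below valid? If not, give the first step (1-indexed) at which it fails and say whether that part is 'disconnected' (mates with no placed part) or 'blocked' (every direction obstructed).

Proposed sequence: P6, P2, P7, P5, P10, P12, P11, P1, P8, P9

1. P6@(1, 1) [+y clear] — {P6}
2. P2@(0, 1) [+y clear] — {P2, P6}
3. P7@(0, 0) [+x clear] — {P2, P6, P7}
4. P5@(-1, 0) [-x clear] — {P2, P5, P6, P7}
5. P10@(-1, -1) [-x clear] — {P10, P2, P5, P6, P7}
6. P12@(0, -1) [+x clear] — {P10, P12, P2, P5, P6, P7}
7. P11@(1, -1) [+x clear] — {P10, P11, P12, P2, P5, P6, P7}
8. P1@(0, 2) [+x clear] — {P1, P10, P11, P12, P2, P5, P6, P7}
9. P8@(1, 2) [+y clear] — {P1, P10, P11, P12, P2, P5, P6, P7, P8}
10. P9@(2, 2) [+x clear] — {P1, P10, P11, P12, P2, P5, P6, P7, P8, P9}

Valid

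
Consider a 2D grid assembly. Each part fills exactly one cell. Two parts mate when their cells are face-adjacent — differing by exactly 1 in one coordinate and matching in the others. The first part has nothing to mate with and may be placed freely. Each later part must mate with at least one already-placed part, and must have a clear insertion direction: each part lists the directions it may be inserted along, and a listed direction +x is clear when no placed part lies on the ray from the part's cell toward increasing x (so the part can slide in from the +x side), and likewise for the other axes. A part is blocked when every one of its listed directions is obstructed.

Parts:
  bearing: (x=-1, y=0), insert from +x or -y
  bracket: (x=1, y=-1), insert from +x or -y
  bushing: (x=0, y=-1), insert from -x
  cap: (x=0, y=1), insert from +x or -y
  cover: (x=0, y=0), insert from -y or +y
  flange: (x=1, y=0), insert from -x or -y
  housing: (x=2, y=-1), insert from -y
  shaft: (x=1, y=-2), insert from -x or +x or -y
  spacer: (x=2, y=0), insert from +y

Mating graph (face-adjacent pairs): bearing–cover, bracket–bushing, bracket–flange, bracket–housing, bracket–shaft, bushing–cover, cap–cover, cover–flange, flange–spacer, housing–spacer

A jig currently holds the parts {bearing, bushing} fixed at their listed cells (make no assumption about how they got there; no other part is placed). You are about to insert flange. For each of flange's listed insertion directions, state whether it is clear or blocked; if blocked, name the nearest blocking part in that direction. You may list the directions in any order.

-x: blocked by bearing; -y: clear

-x: nearest on ray is bearing@(-1, 0) ⇒ blocked
-y: ray from flange(1, 0) has no placed part ⇒ clear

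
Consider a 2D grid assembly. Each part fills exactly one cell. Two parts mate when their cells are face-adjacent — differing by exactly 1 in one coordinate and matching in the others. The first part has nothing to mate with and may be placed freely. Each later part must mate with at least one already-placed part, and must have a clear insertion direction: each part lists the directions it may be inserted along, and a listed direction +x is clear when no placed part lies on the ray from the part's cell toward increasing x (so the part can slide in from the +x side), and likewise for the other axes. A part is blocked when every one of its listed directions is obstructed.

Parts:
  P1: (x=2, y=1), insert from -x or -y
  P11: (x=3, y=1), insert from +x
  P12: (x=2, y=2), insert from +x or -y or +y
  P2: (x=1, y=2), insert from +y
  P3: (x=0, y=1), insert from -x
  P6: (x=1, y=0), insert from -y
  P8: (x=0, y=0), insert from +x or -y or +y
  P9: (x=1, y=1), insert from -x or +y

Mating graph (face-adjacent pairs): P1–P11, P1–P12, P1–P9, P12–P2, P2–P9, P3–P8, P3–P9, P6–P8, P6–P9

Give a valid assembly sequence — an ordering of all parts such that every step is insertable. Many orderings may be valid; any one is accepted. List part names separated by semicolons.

1. P1@(2, 1) [-x clear] — {P1}
2. P12@(2, 2) [+x clear] — {P1, P12}
3. P2@(1, 2) [+y clear] — {P1, P12, P2}
4. P11@(3, 1) [+x clear] — {P1, P11, P12, P2}
5. P9@(1, 1) [-x clear] — {P1, P11, P12, P2, P9}
6. P3@(0, 1) [-x clear] — {P1, P11, P12, P2, P3, P9}
7. P6@(1, 0) [-y clear] — {P1, P11, P12, P2, P3, P6, P9}
8. P8@(0, 0) [-y clear] — {P1, P11, P12, P2, P3, P6, P8, P9}

P1; P12; P2; P11; P9; P3; P6; P8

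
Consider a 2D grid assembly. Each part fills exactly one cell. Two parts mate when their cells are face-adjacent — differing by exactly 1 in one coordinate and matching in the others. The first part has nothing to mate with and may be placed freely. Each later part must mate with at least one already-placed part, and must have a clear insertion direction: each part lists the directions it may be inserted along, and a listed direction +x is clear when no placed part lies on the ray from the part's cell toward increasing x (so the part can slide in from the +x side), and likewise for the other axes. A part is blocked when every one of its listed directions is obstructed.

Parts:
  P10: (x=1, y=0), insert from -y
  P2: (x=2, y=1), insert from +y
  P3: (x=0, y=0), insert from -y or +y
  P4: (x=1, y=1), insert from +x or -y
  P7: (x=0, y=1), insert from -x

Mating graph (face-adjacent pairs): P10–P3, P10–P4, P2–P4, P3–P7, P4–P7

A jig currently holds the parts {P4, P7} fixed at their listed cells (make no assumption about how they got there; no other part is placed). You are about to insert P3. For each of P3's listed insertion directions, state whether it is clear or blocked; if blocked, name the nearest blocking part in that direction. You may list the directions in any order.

+y: blocked by P7; -y: clear

-y: ray from P3(0, 0) has no placed part ⇒ clear
+y: nearest on ray is P7@(0, 1) ⇒ blocked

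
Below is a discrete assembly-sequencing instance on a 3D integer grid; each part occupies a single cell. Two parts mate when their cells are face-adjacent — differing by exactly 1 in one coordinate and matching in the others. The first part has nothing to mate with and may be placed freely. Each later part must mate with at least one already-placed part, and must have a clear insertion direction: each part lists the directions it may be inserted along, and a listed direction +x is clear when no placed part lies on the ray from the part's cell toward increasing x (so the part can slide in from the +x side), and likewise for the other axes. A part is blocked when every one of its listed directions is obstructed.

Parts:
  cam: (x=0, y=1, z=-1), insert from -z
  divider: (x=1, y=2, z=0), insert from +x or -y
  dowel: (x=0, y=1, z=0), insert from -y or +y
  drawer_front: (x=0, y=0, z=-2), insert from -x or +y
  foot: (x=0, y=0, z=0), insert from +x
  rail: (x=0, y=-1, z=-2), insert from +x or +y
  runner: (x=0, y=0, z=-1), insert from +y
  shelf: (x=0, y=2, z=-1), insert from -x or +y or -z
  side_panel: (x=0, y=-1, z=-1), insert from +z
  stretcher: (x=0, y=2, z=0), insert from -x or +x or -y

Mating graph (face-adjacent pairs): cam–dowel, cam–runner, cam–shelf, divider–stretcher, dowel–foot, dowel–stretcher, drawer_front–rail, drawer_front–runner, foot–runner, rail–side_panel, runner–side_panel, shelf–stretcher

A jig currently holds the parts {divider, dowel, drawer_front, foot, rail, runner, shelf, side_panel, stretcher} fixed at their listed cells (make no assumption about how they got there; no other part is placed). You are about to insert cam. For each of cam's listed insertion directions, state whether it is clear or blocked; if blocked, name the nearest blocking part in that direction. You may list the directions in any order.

-z: ray from cam(0, 1, -1) has no placed part ⇒ clear

-z: clear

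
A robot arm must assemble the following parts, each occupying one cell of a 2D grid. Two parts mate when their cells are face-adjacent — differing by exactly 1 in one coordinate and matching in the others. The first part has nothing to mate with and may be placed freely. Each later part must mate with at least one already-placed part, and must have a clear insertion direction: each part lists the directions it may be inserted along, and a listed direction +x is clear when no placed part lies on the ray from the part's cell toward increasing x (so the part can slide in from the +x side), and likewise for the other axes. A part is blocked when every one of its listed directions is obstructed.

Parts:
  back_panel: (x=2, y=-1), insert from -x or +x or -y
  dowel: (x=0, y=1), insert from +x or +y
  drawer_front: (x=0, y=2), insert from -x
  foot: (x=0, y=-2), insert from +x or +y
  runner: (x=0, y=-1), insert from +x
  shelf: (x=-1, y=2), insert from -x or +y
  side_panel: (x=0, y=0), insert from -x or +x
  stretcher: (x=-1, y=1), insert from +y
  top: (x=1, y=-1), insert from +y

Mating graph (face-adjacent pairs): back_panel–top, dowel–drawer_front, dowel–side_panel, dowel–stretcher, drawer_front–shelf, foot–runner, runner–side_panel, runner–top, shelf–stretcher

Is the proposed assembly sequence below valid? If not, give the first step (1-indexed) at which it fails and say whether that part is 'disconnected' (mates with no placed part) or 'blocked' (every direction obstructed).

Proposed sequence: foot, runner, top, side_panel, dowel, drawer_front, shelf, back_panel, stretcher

Invalid at step 9 (blocked)

1. foot@(0, -2) [+x clear] — {foot}
2. runner@(0, -1) [+x clear] — {foot, runner}
3. top@(1, -1) [+y clear] — {foot, runner, top}
4. side_panel@(0, 0) [-x clear] — {foot, runner, side_panel, top}
5. dowel@(0, 1) [+x clear] — {dowel, foot, runner, side_panel, top}
6. drawer_front@(0, 2) [-x clear] — {dowel, drawer_front, foot, runner, side_panel, top}
7. shelf@(-1, 2) [-x clear] — {dowel, drawer_front, foot, runner, shelf, side_panel, top}
8. back_panel@(2, -1) [+x clear] — {back_panel, dowel, drawer_front, foot, runner, shelf, side_panel, top}
9. stretcher@(-1, 1) — +y all obstructed ⇒ blocked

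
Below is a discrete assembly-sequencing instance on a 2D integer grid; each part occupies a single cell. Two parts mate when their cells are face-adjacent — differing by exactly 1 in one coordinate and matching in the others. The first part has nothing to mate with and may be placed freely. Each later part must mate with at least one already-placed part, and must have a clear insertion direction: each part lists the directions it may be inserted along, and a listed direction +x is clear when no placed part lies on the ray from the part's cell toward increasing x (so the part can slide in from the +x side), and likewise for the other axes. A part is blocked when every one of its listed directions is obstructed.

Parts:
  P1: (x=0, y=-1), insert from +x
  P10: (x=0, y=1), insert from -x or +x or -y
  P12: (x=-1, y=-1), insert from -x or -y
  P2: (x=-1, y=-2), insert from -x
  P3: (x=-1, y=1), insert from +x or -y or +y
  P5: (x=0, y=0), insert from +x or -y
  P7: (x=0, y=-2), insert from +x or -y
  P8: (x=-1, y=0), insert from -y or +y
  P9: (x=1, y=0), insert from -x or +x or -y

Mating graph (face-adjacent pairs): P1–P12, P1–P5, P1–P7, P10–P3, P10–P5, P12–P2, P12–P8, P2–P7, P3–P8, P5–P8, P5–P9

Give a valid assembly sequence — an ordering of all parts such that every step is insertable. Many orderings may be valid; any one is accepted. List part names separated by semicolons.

P3; P10; P5; P1; P7; P8; P12; P2; P9

1. P3@(-1, 1) [+x clear] — {P3}
2. P10@(0, 1) [+x clear] — {P10, P3}
3. P5@(0, 0) [+x clear] — {P10, P3, P5}
4. P1@(0, -1) [+x clear] — {P1, P10, P3, P5}
5. P7@(0, -2) [+x clear] — {P1, P10, P3, P5, P7}
6. P8@(-1, 0) [-y clear] — {P1, P10, P3, P5, P7, P8}
7. P12@(-1, -1) [-x clear] — {P1, P10, P12, P3, P5, P7, P8}
8. P2@(-1, -2) [-x clear] — {P1, P10, P12, P2, P3, P5, P7, P8}
9. P9@(1, 0) [+x clear] — {P1, P10, P12, P2, P3, P5, P7, P8, P9}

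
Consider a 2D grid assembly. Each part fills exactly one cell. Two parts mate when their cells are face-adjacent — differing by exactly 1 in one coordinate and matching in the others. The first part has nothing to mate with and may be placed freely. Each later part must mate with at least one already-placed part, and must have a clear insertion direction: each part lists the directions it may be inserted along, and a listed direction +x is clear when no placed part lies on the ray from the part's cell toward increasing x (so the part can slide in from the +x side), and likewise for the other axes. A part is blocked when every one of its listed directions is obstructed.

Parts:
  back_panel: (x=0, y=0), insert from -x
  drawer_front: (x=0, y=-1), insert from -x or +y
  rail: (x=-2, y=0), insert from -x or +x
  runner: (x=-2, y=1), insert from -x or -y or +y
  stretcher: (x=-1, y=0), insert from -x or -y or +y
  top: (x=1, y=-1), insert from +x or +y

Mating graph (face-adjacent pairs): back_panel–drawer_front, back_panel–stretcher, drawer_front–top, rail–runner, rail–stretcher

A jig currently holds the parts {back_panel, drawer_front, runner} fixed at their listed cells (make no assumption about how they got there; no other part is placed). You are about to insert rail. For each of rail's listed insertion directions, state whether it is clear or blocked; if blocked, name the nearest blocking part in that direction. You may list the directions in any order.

+x: blocked by back_panel; -x: clear

-x: ray from rail(-2, 0) has no placed part ⇒ clear
+x: nearest on ray is back_panel@(0, 0) ⇒ blocked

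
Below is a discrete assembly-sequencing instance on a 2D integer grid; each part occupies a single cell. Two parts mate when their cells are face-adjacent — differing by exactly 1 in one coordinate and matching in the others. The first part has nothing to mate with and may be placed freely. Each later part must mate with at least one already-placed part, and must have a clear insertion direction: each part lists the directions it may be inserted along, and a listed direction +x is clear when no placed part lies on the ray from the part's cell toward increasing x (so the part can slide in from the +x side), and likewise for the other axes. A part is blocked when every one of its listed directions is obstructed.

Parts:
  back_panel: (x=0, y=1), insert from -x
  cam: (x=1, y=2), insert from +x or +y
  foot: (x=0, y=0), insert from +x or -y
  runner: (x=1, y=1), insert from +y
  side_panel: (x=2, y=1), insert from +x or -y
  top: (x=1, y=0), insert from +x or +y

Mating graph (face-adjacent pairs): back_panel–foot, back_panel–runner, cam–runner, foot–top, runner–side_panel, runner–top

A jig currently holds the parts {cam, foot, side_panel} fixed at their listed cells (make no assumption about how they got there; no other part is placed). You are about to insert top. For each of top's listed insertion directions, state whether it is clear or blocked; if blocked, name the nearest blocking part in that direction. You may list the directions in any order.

+x: ray from top(1, 0) has no placed part ⇒ clear
+y: nearest on ray is cam@(1, 2) ⇒ blocked

+x: clear; +y: blocked by cam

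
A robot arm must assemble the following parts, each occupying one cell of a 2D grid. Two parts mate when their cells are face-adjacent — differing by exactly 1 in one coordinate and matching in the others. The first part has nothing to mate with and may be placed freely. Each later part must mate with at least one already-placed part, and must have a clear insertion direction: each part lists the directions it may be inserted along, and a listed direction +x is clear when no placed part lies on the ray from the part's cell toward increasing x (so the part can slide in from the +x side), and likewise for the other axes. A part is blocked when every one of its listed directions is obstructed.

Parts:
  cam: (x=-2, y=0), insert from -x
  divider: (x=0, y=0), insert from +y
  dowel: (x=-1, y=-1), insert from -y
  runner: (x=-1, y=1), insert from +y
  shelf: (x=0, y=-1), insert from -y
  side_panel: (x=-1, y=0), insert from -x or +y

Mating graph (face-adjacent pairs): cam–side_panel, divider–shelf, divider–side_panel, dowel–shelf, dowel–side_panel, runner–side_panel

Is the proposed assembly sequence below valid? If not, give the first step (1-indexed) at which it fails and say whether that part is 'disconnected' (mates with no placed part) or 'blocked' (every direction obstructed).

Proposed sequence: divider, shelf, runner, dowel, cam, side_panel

1. divider@(0, 0) [+y clear] — {divider}
2. shelf@(0, -1) [-y clear] — {divider, shelf}
3. runner@(-1, 1) — no placed neighbour ⇒ disconnected

Invalid at step 3 (disconnected)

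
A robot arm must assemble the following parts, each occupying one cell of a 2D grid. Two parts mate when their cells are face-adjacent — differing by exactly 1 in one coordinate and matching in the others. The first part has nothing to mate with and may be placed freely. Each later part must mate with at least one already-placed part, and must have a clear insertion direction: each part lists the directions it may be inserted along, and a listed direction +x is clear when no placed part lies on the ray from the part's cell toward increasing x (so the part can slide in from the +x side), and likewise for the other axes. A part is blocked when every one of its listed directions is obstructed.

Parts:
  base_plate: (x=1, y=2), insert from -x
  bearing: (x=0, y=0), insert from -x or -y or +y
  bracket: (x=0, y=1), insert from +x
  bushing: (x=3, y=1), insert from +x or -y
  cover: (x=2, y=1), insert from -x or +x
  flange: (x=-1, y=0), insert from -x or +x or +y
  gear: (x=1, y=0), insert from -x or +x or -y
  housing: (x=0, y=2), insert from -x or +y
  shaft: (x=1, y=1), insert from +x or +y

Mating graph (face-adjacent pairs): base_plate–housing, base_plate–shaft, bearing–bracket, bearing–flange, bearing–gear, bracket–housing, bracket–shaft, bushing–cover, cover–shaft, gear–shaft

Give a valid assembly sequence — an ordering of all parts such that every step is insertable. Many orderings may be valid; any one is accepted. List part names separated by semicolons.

gear; bearing; bracket; flange; shaft; cover; base_plate; housing; bushing

1. gear@(1, 0) [-x clear] — {gear}
2. bearing@(0, 0) [-x clear] — {bearing, gear}
3. bracket@(0, 1) [+x clear] — {bearing, bracket, gear}
4. flange@(-1, 0) [-x clear] — {bearing, bracket, flange, gear}
5. shaft@(1, 1) [+x clear] — {bearing, bracket, flange, gear, shaft}
6. cover@(2, 1) [+x clear] — {bearing, bracket, cover, flange, gear, shaft}
7. base_plate@(1, 2) [-x clear] — {base_plate, bearing, bracket, cover, flange, gear, shaft}
8. housing@(0, 2) [-x clear] — {base_plate, bearing, bracket, cover, flange, gear, housing, shaft}
9. bushing@(3, 1) [+x clear] — {base_plate, bearing, bracket, bushing, cover, flange, gear, housing, shaft}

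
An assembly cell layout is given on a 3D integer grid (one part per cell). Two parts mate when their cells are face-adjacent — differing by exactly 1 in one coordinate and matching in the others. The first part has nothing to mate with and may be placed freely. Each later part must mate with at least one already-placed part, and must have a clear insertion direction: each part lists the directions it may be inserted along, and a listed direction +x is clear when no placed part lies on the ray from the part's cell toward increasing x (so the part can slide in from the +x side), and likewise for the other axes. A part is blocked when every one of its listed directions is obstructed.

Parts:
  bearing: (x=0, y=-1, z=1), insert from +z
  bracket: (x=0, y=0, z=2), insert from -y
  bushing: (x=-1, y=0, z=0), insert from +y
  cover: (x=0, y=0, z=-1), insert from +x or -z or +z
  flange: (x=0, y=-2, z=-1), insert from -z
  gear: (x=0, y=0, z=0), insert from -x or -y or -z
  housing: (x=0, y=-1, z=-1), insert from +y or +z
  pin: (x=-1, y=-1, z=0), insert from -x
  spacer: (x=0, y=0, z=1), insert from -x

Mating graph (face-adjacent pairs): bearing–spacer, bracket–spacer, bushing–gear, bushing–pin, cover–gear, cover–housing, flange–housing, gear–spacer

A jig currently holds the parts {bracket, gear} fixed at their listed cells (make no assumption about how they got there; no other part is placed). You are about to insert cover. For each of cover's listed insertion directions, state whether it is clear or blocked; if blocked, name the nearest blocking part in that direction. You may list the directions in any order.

+x: clear; +z: blocked by gear; -z: clear

+x: ray from cover(0, 0, -1) has no placed part ⇒ clear
-z: ray from cover(0, 0, -1) has no placed part ⇒ clear
+z: nearest on ray is gear@(0, 0, 0) ⇒ blocked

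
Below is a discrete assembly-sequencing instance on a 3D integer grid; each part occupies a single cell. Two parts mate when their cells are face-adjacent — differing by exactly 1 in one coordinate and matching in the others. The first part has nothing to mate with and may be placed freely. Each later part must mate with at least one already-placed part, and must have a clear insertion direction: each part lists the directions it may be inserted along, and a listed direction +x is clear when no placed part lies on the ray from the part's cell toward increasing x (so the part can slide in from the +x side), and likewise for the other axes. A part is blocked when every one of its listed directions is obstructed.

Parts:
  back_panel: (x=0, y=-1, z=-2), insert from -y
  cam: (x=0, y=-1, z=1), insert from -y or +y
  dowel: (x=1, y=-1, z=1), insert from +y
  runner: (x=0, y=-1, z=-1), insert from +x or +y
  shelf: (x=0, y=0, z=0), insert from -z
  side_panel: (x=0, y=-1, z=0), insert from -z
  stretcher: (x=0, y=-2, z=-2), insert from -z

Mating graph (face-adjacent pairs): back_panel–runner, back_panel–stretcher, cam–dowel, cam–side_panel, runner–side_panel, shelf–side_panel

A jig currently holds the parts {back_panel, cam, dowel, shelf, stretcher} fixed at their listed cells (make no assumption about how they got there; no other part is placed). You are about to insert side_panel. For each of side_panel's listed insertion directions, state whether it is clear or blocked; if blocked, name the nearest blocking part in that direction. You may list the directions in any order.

-z: blocked by back_panel

-z: nearest on ray is back_panel@(0, -1, -2) ⇒ blocked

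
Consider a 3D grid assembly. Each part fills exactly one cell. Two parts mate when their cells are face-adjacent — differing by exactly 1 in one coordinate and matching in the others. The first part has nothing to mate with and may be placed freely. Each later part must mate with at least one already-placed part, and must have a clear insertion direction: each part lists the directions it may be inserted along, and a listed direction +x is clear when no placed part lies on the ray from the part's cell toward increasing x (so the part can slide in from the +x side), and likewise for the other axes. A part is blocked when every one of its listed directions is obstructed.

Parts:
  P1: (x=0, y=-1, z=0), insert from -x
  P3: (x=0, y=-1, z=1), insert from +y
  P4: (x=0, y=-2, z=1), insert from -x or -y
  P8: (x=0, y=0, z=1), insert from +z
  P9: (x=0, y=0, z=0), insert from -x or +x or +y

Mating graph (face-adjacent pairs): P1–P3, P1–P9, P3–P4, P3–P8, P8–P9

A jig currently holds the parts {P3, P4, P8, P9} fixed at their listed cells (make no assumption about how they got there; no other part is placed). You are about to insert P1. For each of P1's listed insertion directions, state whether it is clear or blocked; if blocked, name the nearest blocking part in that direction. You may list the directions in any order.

-x: ray from P1(0, -1, 0) has no placed part ⇒ clear

-x: clear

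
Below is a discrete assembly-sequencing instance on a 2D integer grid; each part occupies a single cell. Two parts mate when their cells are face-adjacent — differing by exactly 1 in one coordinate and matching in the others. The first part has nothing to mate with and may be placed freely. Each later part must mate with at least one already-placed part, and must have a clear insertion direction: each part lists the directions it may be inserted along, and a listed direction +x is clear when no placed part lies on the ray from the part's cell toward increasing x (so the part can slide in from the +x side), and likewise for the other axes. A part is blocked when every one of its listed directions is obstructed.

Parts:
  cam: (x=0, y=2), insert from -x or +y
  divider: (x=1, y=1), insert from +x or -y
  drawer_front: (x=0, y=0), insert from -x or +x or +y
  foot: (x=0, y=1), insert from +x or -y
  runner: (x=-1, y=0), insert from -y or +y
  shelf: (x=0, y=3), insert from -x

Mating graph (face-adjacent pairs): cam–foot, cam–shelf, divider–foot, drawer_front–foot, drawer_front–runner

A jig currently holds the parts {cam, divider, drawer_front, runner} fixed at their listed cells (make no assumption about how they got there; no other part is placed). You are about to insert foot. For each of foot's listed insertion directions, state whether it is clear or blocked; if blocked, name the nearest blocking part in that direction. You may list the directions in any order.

+x: nearest on ray is divider@(1, 1) ⇒ blocked
-y: nearest on ray is drawer_front@(0, 0) ⇒ blocked

+x: blocked by divider; -y: blocked by drawer_front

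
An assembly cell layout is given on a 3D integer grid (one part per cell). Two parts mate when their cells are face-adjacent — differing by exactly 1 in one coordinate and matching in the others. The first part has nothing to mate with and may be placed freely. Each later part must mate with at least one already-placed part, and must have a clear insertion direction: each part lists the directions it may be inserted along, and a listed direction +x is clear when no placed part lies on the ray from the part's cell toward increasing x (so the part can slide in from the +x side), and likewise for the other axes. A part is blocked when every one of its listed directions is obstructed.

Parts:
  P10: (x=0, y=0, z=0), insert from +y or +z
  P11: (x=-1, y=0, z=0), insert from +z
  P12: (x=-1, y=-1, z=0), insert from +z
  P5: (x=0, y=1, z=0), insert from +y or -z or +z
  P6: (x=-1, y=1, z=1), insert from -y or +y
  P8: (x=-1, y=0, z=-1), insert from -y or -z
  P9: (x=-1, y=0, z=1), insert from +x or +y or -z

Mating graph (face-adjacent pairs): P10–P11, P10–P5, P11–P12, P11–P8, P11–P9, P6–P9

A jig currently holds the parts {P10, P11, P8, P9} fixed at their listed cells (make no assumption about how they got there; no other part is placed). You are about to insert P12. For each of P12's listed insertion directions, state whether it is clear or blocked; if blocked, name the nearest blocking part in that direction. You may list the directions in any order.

+z: ray from P12(-1, -1, 0) has no placed part ⇒ clear

+z: clear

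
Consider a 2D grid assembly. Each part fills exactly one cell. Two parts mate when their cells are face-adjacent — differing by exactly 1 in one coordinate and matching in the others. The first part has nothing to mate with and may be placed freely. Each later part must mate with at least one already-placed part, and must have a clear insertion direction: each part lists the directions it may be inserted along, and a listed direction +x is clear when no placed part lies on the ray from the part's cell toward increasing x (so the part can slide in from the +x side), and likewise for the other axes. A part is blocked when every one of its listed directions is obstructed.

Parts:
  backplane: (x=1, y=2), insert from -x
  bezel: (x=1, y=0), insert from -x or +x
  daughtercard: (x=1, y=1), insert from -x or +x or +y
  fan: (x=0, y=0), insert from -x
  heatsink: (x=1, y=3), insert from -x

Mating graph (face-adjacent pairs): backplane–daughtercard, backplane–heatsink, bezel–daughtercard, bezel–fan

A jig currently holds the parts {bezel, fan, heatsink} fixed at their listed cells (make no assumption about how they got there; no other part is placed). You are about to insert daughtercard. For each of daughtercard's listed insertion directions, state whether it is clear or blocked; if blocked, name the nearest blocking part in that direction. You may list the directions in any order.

+x: clear; +y: blocked by heatsink; -x: clear

-x: ray from daughtercard(1, 1) has no placed part ⇒ clear
+x: ray from daughtercard(1, 1) has no placed part ⇒ clear
+y: nearest on ray is heatsink@(1, 3) ⇒ blocked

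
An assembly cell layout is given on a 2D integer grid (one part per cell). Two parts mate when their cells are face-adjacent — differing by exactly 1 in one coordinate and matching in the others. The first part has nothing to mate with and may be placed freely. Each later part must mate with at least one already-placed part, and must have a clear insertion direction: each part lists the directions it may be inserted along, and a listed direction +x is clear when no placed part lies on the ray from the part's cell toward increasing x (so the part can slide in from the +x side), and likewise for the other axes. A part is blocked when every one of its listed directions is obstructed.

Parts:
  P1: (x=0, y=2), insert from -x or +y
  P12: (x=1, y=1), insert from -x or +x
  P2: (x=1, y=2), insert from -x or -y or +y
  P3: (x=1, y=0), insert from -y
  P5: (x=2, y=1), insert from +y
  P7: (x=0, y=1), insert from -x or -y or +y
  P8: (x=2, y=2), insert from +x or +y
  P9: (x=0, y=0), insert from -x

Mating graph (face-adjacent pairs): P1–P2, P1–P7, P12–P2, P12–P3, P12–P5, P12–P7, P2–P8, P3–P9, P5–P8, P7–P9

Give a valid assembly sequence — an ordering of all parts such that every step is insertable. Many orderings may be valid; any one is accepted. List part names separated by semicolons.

P7; P1; P12; P5; P8; P2; P3; P9

1. P7@(0, 1) [-x clear] — {P7}
2. P1@(0, 2) [-x clear] — {P1, P7}
3. P12@(1, 1) [+x clear] — {P1, P12, P7}
4. P5@(2, 1) [+y clear] — {P1, P12, P5, P7}
5. P8@(2, 2) [+x clear] — {P1, P12, P5, P7, P8}
6. P2@(1, 2) [+y clear] — {P1, P12, P2, P5, P7, P8}
7. P3@(1, 0) [-y clear] — {P1, P12, P2, P3, P5, P7, P8}
8. P9@(0, 0) [-x clear] — {P1, P12, P2, P3, P5, P7, P8, P9}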